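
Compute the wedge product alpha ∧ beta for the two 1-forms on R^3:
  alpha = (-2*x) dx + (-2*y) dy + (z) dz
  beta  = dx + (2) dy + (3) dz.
alpha ∧ beta = (-4*x + 2*y) dx ∧ dy + (-6*x - z) dx ∧ dz + (-6*y - 2*z) dy ∧ dz

Distribute the wedge, using dx_i ∧ dx_j = -dx_j ∧ dx_i and dx_i ∧ dx_i = 0. For each pair (i, j) with i < j, the coefficient of dx_i ∧ dx_j in alpha ∧ beta is (alpha_i * beta_j - alpha_j * beta_i). Collecting: alpha ∧ beta = (-4*x + 2*y) dx ∧ dy + (-6*x - z) dx ∧ dz + (-6*y - 2*z) dy ∧ dz.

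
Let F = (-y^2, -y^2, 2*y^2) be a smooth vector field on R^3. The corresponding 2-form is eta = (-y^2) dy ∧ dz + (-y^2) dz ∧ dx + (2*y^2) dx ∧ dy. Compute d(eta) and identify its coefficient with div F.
d(eta) = (-2*y) dx ∧ dy ∧ dz; div F = -2*y

For a 2-form in R^3 of the form above, applying d gives a 3-form with coefficient ∂P/∂x + ∂Q/∂y + ∂R/∂z:
  ∂P/∂x = 0
  ∂Q/∂y = -2*y
  ∂R/∂z = 0
Sum = -2*y, which is exactly div F.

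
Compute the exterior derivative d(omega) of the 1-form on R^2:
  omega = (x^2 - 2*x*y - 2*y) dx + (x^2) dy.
d(omega) = (4*x + 2) dx ∧ dy

For a 1-form omega = sum_i f_i dx_i, the exterior derivative is
  d(omega) = sum_{i < j} (∂f_j/∂x_i - ∂f_i/∂x_j) dx_i ∧ dx_j.
  coefficient of dx ∧ dy: ∂f_2/∂x - ∂f_1/∂y = ∂(x^2)/∂x - ∂(x^2 - 2*x*y - 2*y)/∂y = 4*x + 2
Assembling: d(omega) = (4*x + 2) dx ∧ dy.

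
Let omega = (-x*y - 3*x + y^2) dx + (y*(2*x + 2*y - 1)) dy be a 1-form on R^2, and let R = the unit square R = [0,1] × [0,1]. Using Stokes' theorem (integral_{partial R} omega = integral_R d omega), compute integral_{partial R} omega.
integral_(partial R) omega = 1/2

Stokes: integral_partial_R omega = integral_R d omega with d omega = (∂Q/∂x - ∂P/∂y) dx ∧ dy.
  ∂Q/∂x = 2*y
  ∂P/∂y = -x + 2*y
  integrand = ∂Q/∂x - ∂P/∂y = x.
Integrating over R: integral_0^1 integral_0^1 (x) dx dy = 1/2.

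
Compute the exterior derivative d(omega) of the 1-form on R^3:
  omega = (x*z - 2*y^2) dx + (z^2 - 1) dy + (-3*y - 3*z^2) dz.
d(omega) = (4*y) dx ∧ dy + (-x) dx ∧ dz + (-2*z - 3) dy ∧ dz

For a 1-form omega = sum_i f_i dx_i, the exterior derivative is
  d(omega) = sum_{i < j} (∂f_j/∂x_i - ∂f_i/∂x_j) dx_i ∧ dx_j.
  coefficient of dx ∧ dy: ∂f_2/∂x - ∂f_1/∂y = ∂(z^2 - 1)/∂x - ∂(x*z - 2*y^2)/∂y = 4*y
  coefficient of dx ∧ dz: ∂f_3/∂x - ∂f_1/∂z = ∂(-3*y - 3*z^2)/∂x - ∂(x*z - 2*y^2)/∂z = -x
  coefficient of dy ∧ dz: ∂f_3/∂y - ∂f_2/∂z = ∂(-3*y - 3*z^2)/∂y - ∂(z^2 - 1)/∂z = -2*z - 3
Assembling: d(omega) = (4*y) dx ∧ dy + (-x) dx ∧ dz + (-2*z - 3) dy ∧ dz.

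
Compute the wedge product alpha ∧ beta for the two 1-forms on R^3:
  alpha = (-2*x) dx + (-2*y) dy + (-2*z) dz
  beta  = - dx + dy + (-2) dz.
alpha ∧ beta = (-2*x - 2*y) dx ∧ dy + (4*x - 2*z) dx ∧ dz + (4*y + 2*z) dy ∧ dz

Distribute the wedge, using dx_i ∧ dx_j = -dx_j ∧ dx_i and dx_i ∧ dx_i = 0. For each pair (i, j) with i < j, the coefficient of dx_i ∧ dx_j in alpha ∧ beta is (alpha_i * beta_j - alpha_j * beta_i). Collecting: alpha ∧ beta = (-2*x - 2*y) dx ∧ dy + (4*x - 2*z) dx ∧ dz + (4*y + 2*z) dy ∧ dz.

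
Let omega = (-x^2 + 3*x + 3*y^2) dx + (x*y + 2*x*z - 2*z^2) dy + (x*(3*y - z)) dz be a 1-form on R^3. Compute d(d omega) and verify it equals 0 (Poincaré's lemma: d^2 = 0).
d(d omega) = 0

Step 1: d omega = sum_{i<j} (∂f_j/∂x_i - ∂f_i/∂x_j) dx_i ∧ dx_j:
  coeff of dx ∧ dy: -5*y + 2*z
  coeff of dx ∧ dz: 3*y - z
  coeff of dy ∧ dz: x + 4*z
Step 2: Apply d again to each 2-form coefficient. The only possible 3-form in R^3 is dx ∧ dy ∧ dz, with coefficient
  ∂(coeff of dy∧dz)/∂x - ∂(coeff of dx∧dz)/∂y + ∂(coeff of dx∧dy)/∂z
  = ∂/∂x (x + 4*z) - ∂/∂y (3*y - z) + ∂/∂z (-5*y + 2*z).
Each of these terms simplifies to sums of mixed partials that cancel in pairs. The result is 0 (by equality of mixed partials for smooth functions — Schwarz / Clairaut).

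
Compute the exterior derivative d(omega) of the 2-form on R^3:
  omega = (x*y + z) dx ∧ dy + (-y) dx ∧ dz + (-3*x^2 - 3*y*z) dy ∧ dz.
d(omega) = (2 - 6*x) dx ∧ dy ∧ dz

For a 2-form omega = sum_{i<j} g_{ij} dx_i ∧ dx_j, the exterior derivative is
  d(omega) = sum_{i<j} d(g_{ij}) ∧ dx_i ∧ dx_j = sum_{i<j, k} (∂g_{ij}/∂x_k) dx_k ∧ dx_i ∧ dx_j.
Expand each term, using dx_k ∧ dx_i ∧ dx_j = sgn(permutation) dx_{(a)} ∧ dx_{(b)} ∧ dx_{(c)} with (a < b < c) sorted:
  d(x*y + z) includes (∂/∂z)(x*y + z) dz = (1) dz, which multiplied by dx ∧ dy gives (1) dx ∧ dy ∧ dz
  d(-y) includes (∂/∂y)(-y) dy = (-1) dy, which multiplied by dx ∧ dz gives (1) dx ∧ dy ∧ dz
  d(-3*x^2 - 3*y*z) includes (∂/∂x)(-3*x^2 - 3*y*z) dx = (-6*x) dx, which multiplied by dy ∧ dz gives (-6*x) dx ∧ dy ∧ dz
Collecting like 3-forms: d(omega) = (2 - 6*x) dx ∧ dy ∧ dz.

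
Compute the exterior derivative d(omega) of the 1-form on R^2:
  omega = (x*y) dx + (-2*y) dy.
d(omega) = (-x) dx ∧ dy

For a 1-form omega = sum_i f_i dx_i, the exterior derivative is
  d(omega) = sum_{i < j} (∂f_j/∂x_i - ∂f_i/∂x_j) dx_i ∧ dx_j.
  coefficient of dx ∧ dy: ∂f_2/∂x - ∂f_1/∂y = ∂(-2*y)/∂x - ∂(x*y)/∂y = -x
Assembling: d(omega) = (-x) dx ∧ dy.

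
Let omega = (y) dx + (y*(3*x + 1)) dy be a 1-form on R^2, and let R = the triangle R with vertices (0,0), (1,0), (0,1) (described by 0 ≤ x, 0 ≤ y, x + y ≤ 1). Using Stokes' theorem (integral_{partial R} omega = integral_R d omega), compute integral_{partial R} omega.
integral_(partial R) omega = 0

Stokes: integral_partial_R omega = integral_R d omega with d omega = (∂Q/∂x - ∂P/∂y) dx ∧ dy.
  ∂Q/∂x = 3*y
  ∂P/∂y = 1
  integrand = ∂Q/∂x - ∂P/∂y = 3*y - 1.
Integrating over R: integral_0^1 integral_0^{1-x} (3*y - 1) dy dx = 0.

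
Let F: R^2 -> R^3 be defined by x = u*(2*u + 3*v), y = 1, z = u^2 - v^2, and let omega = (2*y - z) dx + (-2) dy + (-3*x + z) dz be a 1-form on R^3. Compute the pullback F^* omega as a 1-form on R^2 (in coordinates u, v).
F^* omega = (-14*u^3 - 21*u^2*v + 2*u*v^2 + 8*u + 3*v^3 + 6*v) du + (-3*u^3 + 10*u^2*v + 21*u*v^2 + 6*u + 2*v^3) dv

Using F^*(f dg) = (f ∘ F) d(g ∘ F), substitute each coordinate x_i by F_i(u, v) in f_i, and replace dx_i by d F_i = (∂F_i/∂u) du + (∂F_i/∂v) dv.
  For the x component: f_1(F) = -u^2 + v^2 + 2; d F_1 = (4*u + 3*v) du + (3*u) dv
  For the y component: f_2(F) = -2; d F_2 = (0) du + (0) dv
  For the z component: f_3(F) = -5*u^2 - 9*u*v - v^2; d F_3 = (2*u) du + (-2*v) dv
Combining and collecting du, dv coefficients:
  coeff of du: -14*u^3 - 21*u^2*v + 2*u*v^2 + 8*u + 3*v^3 + 6*v
  coeff of dv: -3*u^3 + 10*u^2*v + 21*u*v^2 + 6*u + 2*v^3
F^* omega = (-14*u^3 - 21*u^2*v + 2*u*v^2 + 8*u + 3*v^3 + 6*v) du + (-3*u^3 + 10*u^2*v + 21*u*v^2 + 6*u + 2*v^3) dv.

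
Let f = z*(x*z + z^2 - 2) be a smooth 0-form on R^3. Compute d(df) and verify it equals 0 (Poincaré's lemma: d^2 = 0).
d(df) = 0

Step 1: df = sum_i (∂f/∂x_i) dx_i = (z^2) dx + (0) dy + (2*x*z + 3*z^2 - 2) dz.
Step 2: Apply d again. Using the 1-form formula, the coefficient of dx ∧ dy in d(df) is ∂^2 f/∂x ∂y - ∂^2 f/∂y ∂x = (0) - (0) = 0 (equality of mixed partials for smooth f).
Similarly for dx ∧ dz and dy ∧ dz — all coefficients vanish. So d(df) = 0.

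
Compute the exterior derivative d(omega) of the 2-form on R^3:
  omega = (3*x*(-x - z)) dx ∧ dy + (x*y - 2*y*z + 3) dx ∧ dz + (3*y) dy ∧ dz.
d(omega) = (-4*x + 2*z) dx ∧ dy ∧ dz

For a 2-form omega = sum_{i<j} g_{ij} dx_i ∧ dx_j, the exterior derivative is
  d(omega) = sum_{i<j} d(g_{ij}) ∧ dx_i ∧ dx_j = sum_{i<j, k} (∂g_{ij}/∂x_k) dx_k ∧ dx_i ∧ dx_j.
Expand each term, using dx_k ∧ dx_i ∧ dx_j = sgn(permutation) dx_{(a)} ∧ dx_{(b)} ∧ dx_{(c)} with (a < b < c) sorted:
  d(3*x*(-x - z)) includes (∂/∂z)(3*x*(-x - z)) dz = (-3*x) dz, which multiplied by dx ∧ dy gives (-3*x) dx ∧ dy ∧ dz
  d(x*y - 2*y*z + 3) includes (∂/∂y)(x*y - 2*y*z + 3) dy = (x - 2*z) dy, which multiplied by dx ∧ dz gives (-x + 2*z) dx ∧ dy ∧ dz
Collecting like 3-forms: d(omega) = (-4*x + 2*z) dx ∧ dy ∧ dz.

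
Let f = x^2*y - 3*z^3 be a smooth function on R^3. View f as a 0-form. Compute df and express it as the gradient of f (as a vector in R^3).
df = (2*x*y) dx + (x^2) dy + (-9*z^2) dz; grad f = (2*x*y, x^2, -9*z^2)

For a 0-form f, d f = (∂f/∂x) dx + (∂f/∂y) dy + (∂f/∂z) dz. The components of the vector representation are exactly the entries of grad f in Cartesian coordinates:
  ∂f/∂x = 2*x*y
  ∂f/∂y = x^2
  ∂f/∂z = -9*z^2.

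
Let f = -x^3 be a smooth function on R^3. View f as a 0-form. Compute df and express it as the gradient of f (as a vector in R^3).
df = (-3*x^2) dx + (0) dy + (0) dz; grad f = (-3*x^2, 0, 0)

For a 0-form f, d f = (∂f/∂x) dx + (∂f/∂y) dy + (∂f/∂z) dz. The components of the vector representation are exactly the entries of grad f in Cartesian coordinates:
  ∂f/∂x = -3*x^2
  ∂f/∂y = 0
  ∂f/∂z = 0.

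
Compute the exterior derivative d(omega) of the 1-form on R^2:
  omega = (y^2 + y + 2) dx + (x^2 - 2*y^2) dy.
d(omega) = (2*x - 2*y - 1) dx ∧ dy

For a 1-form omega = sum_i f_i dx_i, the exterior derivative is
  d(omega) = sum_{i < j} (∂f_j/∂x_i - ∂f_i/∂x_j) dx_i ∧ dx_j.
  coefficient of dx ∧ dy: ∂f_2/∂x - ∂f_1/∂y = ∂(x^2 - 2*y^2)/∂x - ∂(y^2 + y + 2)/∂y = 2*x - 2*y - 1
Assembling: d(omega) = (2*x - 2*y - 1) dx ∧ dy.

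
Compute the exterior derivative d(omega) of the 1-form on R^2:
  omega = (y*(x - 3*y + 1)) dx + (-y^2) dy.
d(omega) = (-x + 6*y - 1) dx ∧ dy

For a 1-form omega = sum_i f_i dx_i, the exterior derivative is
  d(omega) = sum_{i < j} (∂f_j/∂x_i - ∂f_i/∂x_j) dx_i ∧ dx_j.
  coefficient of dx ∧ dy: ∂f_2/∂x - ∂f_1/∂y = ∂(-y^2)/∂x - ∂(y*(x - 3*y + 1))/∂y = -x + 6*y - 1
Assembling: d(omega) = (-x + 6*y - 1) dx ∧ dy.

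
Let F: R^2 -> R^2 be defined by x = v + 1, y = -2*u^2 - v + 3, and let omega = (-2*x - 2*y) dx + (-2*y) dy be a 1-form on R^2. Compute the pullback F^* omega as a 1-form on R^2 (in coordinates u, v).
F^* omega = (8*u*(-2*u^2 - v + 3)) du + (-2*v - 2) dv

Using F^*(f dg) = (f ∘ F) d(g ∘ F), substitute each coordinate x_i by F_i(u, v) in f_i, and replace dx_i by d F_i = (∂F_i/∂u) du + (∂F_i/∂v) dv.
  For the x component: f_1(F) = 4*u^2 - 8; d F_1 = (0) du + (1) dv
  For the y component: f_2(F) = 4*u^2 + 2*v - 6; d F_2 = (-4*u) du + (-1) dv
Combining and collecting du, dv coefficients:
  coeff of du: 8*u*(-2*u^2 - v + 3)
  coeff of dv: -2*v - 2
F^* omega = (8*u*(-2*u^2 - v + 3)) du + (-2*v - 2) dv.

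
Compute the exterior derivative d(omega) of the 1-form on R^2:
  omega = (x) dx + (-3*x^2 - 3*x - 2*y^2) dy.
d(omega) = (-6*x - 3) dx ∧ dy

For a 1-form omega = sum_i f_i dx_i, the exterior derivative is
  d(omega) = sum_{i < j} (∂f_j/∂x_i - ∂f_i/∂x_j) dx_i ∧ dx_j.
  coefficient of dx ∧ dy: ∂f_2/∂x - ∂f_1/∂y = ∂(-3*x^2 - 3*x - 2*y^2)/∂x - ∂(x)/∂y = -6*x - 3
Assembling: d(omega) = (-6*x - 3) dx ∧ dy.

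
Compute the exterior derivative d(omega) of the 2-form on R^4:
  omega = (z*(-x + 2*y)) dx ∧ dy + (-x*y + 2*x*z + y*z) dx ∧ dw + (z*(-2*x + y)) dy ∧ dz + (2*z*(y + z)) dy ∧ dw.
d(omega) = (-x + 2*y - 2*z) dx ∧ dy ∧ dz + (x - z) dx ∧ dy ∧ dw + (-2*x - y) dx ∧ dz ∧ dw + (-2*y - 4*z) dy ∧ dz ∧ dw

For a 2-form omega = sum_{i<j} g_{ij} dx_i ∧ dx_j, the exterior derivative is
  d(omega) = sum_{i<j} d(g_{ij}) ∧ dx_i ∧ dx_j = sum_{i<j, k} (∂g_{ij}/∂x_k) dx_k ∧ dx_i ∧ dx_j.
Expand each term, using dx_k ∧ dx_i ∧ dx_j = sgn(permutation) dx_{(a)} ∧ dx_{(b)} ∧ dx_{(c)} with (a < b < c) sorted:
  d(z*(-x + 2*y)) includes (∂/∂z)(z*(-x + 2*y)) dz = (-x + 2*y) dz, which multiplied by dx ∧ dy gives (-x + 2*y) dx ∧ dy ∧ dz
  d(-x*y + 2*x*z + y*z) includes (∂/∂y)(-x*y + 2*x*z + y*z) dy = (-x + z) dy, which multiplied by dx ∧ dw gives (x - z) dx ∧ dy ∧ dw
  d(-x*y + 2*x*z + y*z) includes (∂/∂z)(-x*y + 2*x*z + y*z) dz = (2*x + y) dz, which multiplied by dx ∧ dw gives (-2*x - y) dx ∧ dz ∧ dw
  d(z*(-2*x + y)) includes (∂/∂x)(z*(-2*x + y)) dx = (-2*z) dx, which multiplied by dy ∧ dz gives (-2*z) dx ∧ dy ∧ dz
  d(2*z*(y + z)) includes (∂/∂z)(2*z*(y + z)) dz = (2*y + 4*z) dz, which multiplied by dy ∧ dw gives (-2*y - 4*z) dy ∧ dz ∧ dw
Collecting like 3-forms: d(omega) = (-x + 2*y - 2*z) dx ∧ dy ∧ dz + (x - z) dx ∧ dy ∧ dw + (-2*x - y) dx ∧ dz ∧ dw + (-2*y - 4*z) dy ∧ dz ∧ dw.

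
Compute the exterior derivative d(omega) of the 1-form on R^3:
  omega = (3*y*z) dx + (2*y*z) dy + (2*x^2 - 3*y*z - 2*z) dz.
d(omega) = (-3*z) dx ∧ dy + (4*x - 3*y) dx ∧ dz + (-2*y - 3*z) dy ∧ dz

For a 1-form omega = sum_i f_i dx_i, the exterior derivative is
  d(omega) = sum_{i < j} (∂f_j/∂x_i - ∂f_i/∂x_j) dx_i ∧ dx_j.
  coefficient of dx ∧ dy: ∂f_2/∂x - ∂f_1/∂y = ∂(2*y*z)/∂x - ∂(3*y*z)/∂y = -3*z
  coefficient of dx ∧ dz: ∂f_3/∂x - ∂f_1/∂z = ∂(2*x^2 - 3*y*z - 2*z)/∂x - ∂(3*y*z)/∂z = 4*x - 3*y
  coefficient of dy ∧ dz: ∂f_3/∂y - ∂f_2/∂z = ∂(2*x^2 - 3*y*z - 2*z)/∂y - ∂(2*y*z)/∂z = -2*y - 3*z
Assembling: d(omega) = (-3*z) dx ∧ dy + (4*x - 3*y) dx ∧ dz + (-2*y - 3*z) dy ∧ dz.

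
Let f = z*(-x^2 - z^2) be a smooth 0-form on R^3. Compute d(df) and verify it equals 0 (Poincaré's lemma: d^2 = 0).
d(df) = 0

Step 1: df = sum_i (∂f/∂x_i) dx_i = (-2*x*z) dx + (0) dy + (-x^2 - 3*z^2) dz.
Step 2: Apply d again. Using the 1-form formula, the coefficient of dx ∧ dy in d(df) is ∂^2 f/∂x ∂y - ∂^2 f/∂y ∂x = (0) - (0) = 0 (equality of mixed partials for smooth f).
Similarly for dx ∧ dz and dy ∧ dz — all coefficients vanish. So d(df) = 0.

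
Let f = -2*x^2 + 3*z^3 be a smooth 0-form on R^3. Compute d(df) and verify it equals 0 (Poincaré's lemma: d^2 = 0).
d(df) = 0

Step 1: df = sum_i (∂f/∂x_i) dx_i = (-4*x) dx + (0) dy + (9*z^2) dz.
Step 2: Apply d again. Using the 1-form formula, the coefficient of dx ∧ dy in d(df) is ∂^2 f/∂x ∂y - ∂^2 f/∂y ∂x = (0) - (0) = 0 (equality of mixed partials for smooth f).
Similarly for dx ∧ dz and dy ∧ dz — all coefficients vanish. So d(df) = 0.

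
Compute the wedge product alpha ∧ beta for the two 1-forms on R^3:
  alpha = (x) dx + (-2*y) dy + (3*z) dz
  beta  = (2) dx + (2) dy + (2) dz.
alpha ∧ beta = (2*x + 4*y) dx ∧ dy + (2*x - 6*z) dx ∧ dz + (-4*y - 6*z) dy ∧ dz

Distribute the wedge, using dx_i ∧ dx_j = -dx_j ∧ dx_i and dx_i ∧ dx_i = 0. For each pair (i, j) with i < j, the coefficient of dx_i ∧ dx_j in alpha ∧ beta is (alpha_i * beta_j - alpha_j * beta_i). Collecting: alpha ∧ beta = (2*x + 4*y) dx ∧ dy + (2*x - 6*z) dx ∧ dz + (-4*y - 6*z) dy ∧ dz.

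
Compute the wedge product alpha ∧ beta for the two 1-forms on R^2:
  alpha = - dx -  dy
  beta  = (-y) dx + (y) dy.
alpha ∧ beta = (-2*y) dx ∧ dy

Distribute the wedge, using dx_i ∧ dx_j = -dx_j ∧ dx_i and dx_i ∧ dx_i = 0. For each pair (i, j) with i < j, the coefficient of dx_i ∧ dx_j in alpha ∧ beta is (alpha_i * beta_j - alpha_j * beta_i). Collecting: alpha ∧ beta = (-2*y) dx ∧ dy.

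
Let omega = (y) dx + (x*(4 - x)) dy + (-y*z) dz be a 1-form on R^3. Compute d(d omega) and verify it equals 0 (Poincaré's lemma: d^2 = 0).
d(d omega) = 0

Step 1: d omega = sum_{i<j} (∂f_j/∂x_i - ∂f_i/∂x_j) dx_i ∧ dx_j:
  coeff of dx ∧ dy: 3 - 2*x
  coeff of dx ∧ dz: 0
  coeff of dy ∧ dz: -z
Step 2: Apply d again to each 2-form coefficient. The only possible 3-form in R^3 is dx ∧ dy ∧ dz, with coefficient
  ∂(coeff of dy∧dz)/∂x - ∂(coeff of dx∧dz)/∂y + ∂(coeff of dx∧dy)/∂z
  = ∂/∂x (-z) - ∂/∂y (0) + ∂/∂z (3 - 2*x).
Each of these terms simplifies to sums of mixed partials that cancel in pairs. The result is 0 (by equality of mixed partials for smooth functions — Schwarz / Clairaut).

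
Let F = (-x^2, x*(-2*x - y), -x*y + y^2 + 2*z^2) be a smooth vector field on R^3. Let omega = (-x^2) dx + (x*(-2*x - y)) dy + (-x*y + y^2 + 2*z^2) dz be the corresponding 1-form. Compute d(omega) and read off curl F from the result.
d(omega) = (-x + 2*y) dy ∧ dz + (y) dz ∧ dx + (-4*x - y) dx ∧ dy; curl F = (-x + 2*y, y, -4*x - y)

d omega = sum_{i<j} (∂f_j/∂x_i - ∂f_i/∂x_j) dx_i ∧ dx_j. Under the identification (dy ∧ dz, dz ∧ dx, dx ∧ dy) ↔ (e_x, e_y, e_z), the coefficients are exactly the components of curl F. Compute:
  ∂R/∂y - ∂Q/∂z = (-x + 2*y) - (0) = -x + 2*y
  ∂P/∂z - ∂R/∂x = (0) - (-y) = y
  ∂Q/∂x - ∂P/∂y = (-4*x - y) - (0) = -4*x - y.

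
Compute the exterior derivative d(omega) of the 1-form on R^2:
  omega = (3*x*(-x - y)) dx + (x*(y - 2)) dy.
d(omega) = (3*x + y - 2) dx ∧ dy

For a 1-form omega = sum_i f_i dx_i, the exterior derivative is
  d(omega) = sum_{i < j} (∂f_j/∂x_i - ∂f_i/∂x_j) dx_i ∧ dx_j.
  coefficient of dx ∧ dy: ∂f_2/∂x - ∂f_1/∂y = ∂(x*(y - 2))/∂x - ∂(3*x*(-x - y))/∂y = 3*x + y - 2
Assembling: d(omega) = (3*x + y - 2) dx ∧ dy.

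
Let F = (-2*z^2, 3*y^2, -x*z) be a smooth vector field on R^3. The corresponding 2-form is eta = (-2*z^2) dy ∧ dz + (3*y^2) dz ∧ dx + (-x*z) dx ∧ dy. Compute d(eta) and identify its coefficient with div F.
d(eta) = (-x + 6*y) dx ∧ dy ∧ dz; div F = -x + 6*y

For a 2-form in R^3 of the form above, applying d gives a 3-form with coefficient ∂P/∂x + ∂Q/∂y + ∂R/∂z:
  ∂P/∂x = 0
  ∂Q/∂y = 6*y
  ∂R/∂z = -x
Sum = -x + 6*y, which is exactly div F.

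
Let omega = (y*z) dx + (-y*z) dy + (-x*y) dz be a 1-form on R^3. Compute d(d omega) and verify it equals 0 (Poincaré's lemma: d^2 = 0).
d(d omega) = 0

Step 1: d omega = sum_{i<j} (∂f_j/∂x_i - ∂f_i/∂x_j) dx_i ∧ dx_j:
  coeff of dx ∧ dy: -z
  coeff of dx ∧ dz: -2*y
  coeff of dy ∧ dz: -x + y
Step 2: Apply d again to each 2-form coefficient. The only possible 3-form in R^3 is dx ∧ dy ∧ dz, with coefficient
  ∂(coeff of dy∧dz)/∂x - ∂(coeff of dx∧dz)/∂y + ∂(coeff of dx∧dy)/∂z
  = ∂/∂x (-x + y) - ∂/∂y (-2*y) + ∂/∂z (-z).
Each of these terms simplifies to sums of mixed partials that cancel in pairs. The result is 0 (by equality of mixed partials for smooth functions — Schwarz / Clairaut).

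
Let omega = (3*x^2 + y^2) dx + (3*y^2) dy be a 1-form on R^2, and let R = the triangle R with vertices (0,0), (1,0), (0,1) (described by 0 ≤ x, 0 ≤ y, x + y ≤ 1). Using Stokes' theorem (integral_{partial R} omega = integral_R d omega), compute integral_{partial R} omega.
integral_(partial R) omega = -1/3

Stokes: integral_partial_R omega = integral_R d omega with d omega = (∂Q/∂x - ∂P/∂y) dx ∧ dy.
  ∂Q/∂x = 0
  ∂P/∂y = 2*y
  integrand = ∂Q/∂x - ∂P/∂y = -2*y.
Integrating over R: integral_0^1 integral_0^{1-x} (-2*y) dy dx = -1/3.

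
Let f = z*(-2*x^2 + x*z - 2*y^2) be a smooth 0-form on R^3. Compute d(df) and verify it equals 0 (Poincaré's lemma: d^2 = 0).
d(df) = 0

Step 1: df = sum_i (∂f/∂x_i) dx_i = (z*(-4*x + z)) dx + (-4*y*z) dy + (-2*x^2 + 2*x*z - 2*y^2) dz.
Step 2: Apply d again. Using the 1-form formula, the coefficient of dx ∧ dy in d(df) is ∂^2 f/∂x ∂y - ∂^2 f/∂y ∂x = (0) - (0) = 0 (equality of mixed partials for smooth f).
Similarly for dx ∧ dz and dy ∧ dz — all coefficients vanish. So d(df) = 0.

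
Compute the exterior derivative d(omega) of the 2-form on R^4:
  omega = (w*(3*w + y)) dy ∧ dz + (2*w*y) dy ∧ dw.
d(omega) = (6*w + y) dy ∧ dz ∧ dw

For a 2-form omega = sum_{i<j} g_{ij} dx_i ∧ dx_j, the exterior derivative is
  d(omega) = sum_{i<j} d(g_{ij}) ∧ dx_i ∧ dx_j = sum_{i<j, k} (∂g_{ij}/∂x_k) dx_k ∧ dx_i ∧ dx_j.
Expand each term, using dx_k ∧ dx_i ∧ dx_j = sgn(permutation) dx_{(a)} ∧ dx_{(b)} ∧ dx_{(c)} with (a < b < c) sorted:
  d(w*(3*w + y)) includes (∂/∂w)(w*(3*w + y)) dw = (6*w + y) dw, which multiplied by dy ∧ dz gives (6*w + y) dy ∧ dz ∧ dw
Collecting like 3-forms: d(omega) = (6*w + y) dy ∧ dz ∧ dw.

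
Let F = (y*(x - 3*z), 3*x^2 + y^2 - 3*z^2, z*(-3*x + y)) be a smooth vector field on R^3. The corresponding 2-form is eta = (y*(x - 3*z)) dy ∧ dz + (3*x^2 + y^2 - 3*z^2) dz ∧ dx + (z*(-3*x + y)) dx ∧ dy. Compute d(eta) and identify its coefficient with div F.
d(eta) = (-3*x + 4*y) dx ∧ dy ∧ dz; div F = -3*x + 4*y

For a 2-form in R^3 of the form above, applying d gives a 3-form with coefficient ∂P/∂x + ∂Q/∂y + ∂R/∂z:
  ∂P/∂x = y
  ∂Q/∂y = 2*y
  ∂R/∂z = -3*x + y
Sum = -3*x + 4*y, which is exactly div F.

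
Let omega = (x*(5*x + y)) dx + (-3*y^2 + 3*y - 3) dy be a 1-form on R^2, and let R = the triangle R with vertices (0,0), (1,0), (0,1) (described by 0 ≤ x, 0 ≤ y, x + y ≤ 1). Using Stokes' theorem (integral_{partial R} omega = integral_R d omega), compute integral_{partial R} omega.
integral_(partial R) omega = -1/6

Stokes: integral_partial_R omega = integral_R d omega with d omega = (∂Q/∂x - ∂P/∂y) dx ∧ dy.
  ∂Q/∂x = 0
  ∂P/∂y = x
  integrand = ∂Q/∂x - ∂P/∂y = -x.
Integrating over R: integral_0^1 integral_0^{1-x} (-x) dy dx = -1/6.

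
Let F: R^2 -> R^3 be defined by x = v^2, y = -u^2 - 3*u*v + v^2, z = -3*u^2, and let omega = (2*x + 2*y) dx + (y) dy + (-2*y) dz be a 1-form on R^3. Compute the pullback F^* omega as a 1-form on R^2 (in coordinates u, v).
F^* omega = (-10*u^3 - 27*u^2*v + 19*u*v^2 - 3*v^3) du + (3*u^3 + 3*u^2*v - 21*u*v^2 + 10*v^3) dv

Using F^*(f dg) = (f ∘ F) d(g ∘ F), substitute each coordinate x_i by F_i(u, v) in f_i, and replace dx_i by d F_i = (∂F_i/∂u) du + (∂F_i/∂v) dv.
  For the x component: f_1(F) = -2*u^2 - 6*u*v + 4*v^2; d F_1 = (0) du + (2*v) dv
  For the y component: f_2(F) = -u^2 - 3*u*v + v^2; d F_2 = (-2*u - 3*v) du + (-3*u + 2*v) dv
  For the z component: f_3(F) = 2*u^2 + 6*u*v - 2*v^2; d F_3 = (-6*u) du + (0) dv
Combining and collecting du, dv coefficients:
  coeff of du: -10*u^3 - 27*u^2*v + 19*u*v^2 - 3*v^3
  coeff of dv: 3*u^3 + 3*u^2*v - 21*u*v^2 + 10*v^3
F^* omega = (-10*u^3 - 27*u^2*v + 19*u*v^2 - 3*v^3) du + (3*u^3 + 3*u^2*v - 21*u*v^2 + 10*v^3) dv.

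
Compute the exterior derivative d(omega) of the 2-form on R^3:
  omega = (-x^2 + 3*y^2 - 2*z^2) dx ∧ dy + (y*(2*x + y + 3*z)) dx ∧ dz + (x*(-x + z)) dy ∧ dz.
d(omega) = (-4*x - 2*y - 6*z) dx ∧ dy ∧ dz

For a 2-form omega = sum_{i<j} g_{ij} dx_i ∧ dx_j, the exterior derivative is
  d(omega) = sum_{i<j} d(g_{ij}) ∧ dx_i ∧ dx_j = sum_{i<j, k} (∂g_{ij}/∂x_k) dx_k ∧ dx_i ∧ dx_j.
Expand each term, using dx_k ∧ dx_i ∧ dx_j = sgn(permutation) dx_{(a)} ∧ dx_{(b)} ∧ dx_{(c)} with (a < b < c) sorted:
  d(-x^2 + 3*y^2 - 2*z^2) includes (∂/∂z)(-x^2 + 3*y^2 - 2*z^2) dz = (-4*z) dz, which multiplied by dx ∧ dy gives (-4*z) dx ∧ dy ∧ dz
  d(y*(2*x + y + 3*z)) includes (∂/∂y)(y*(2*x + y + 3*z)) dy = (2*x + 2*y + 3*z) dy, which multiplied by dx ∧ dz gives (-2*x - 2*y - 3*z) dx ∧ dy ∧ dz
  d(x*(-x + z)) includes (∂/∂x)(x*(-x + z)) dx = (-2*x + z) dx, which multiplied by dy ∧ dz gives (-2*x + z) dx ∧ dy ∧ dz
Collecting like 3-forms: d(omega) = (-4*x - 2*y - 6*z) dx ∧ dy ∧ dz.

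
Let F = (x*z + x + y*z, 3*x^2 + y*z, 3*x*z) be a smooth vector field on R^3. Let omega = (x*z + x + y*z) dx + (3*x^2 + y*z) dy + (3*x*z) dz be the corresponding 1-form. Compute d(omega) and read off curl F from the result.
d(omega) = (-y) dy ∧ dz + (x + y - 3*z) dz ∧ dx + (6*x - z) dx ∧ dy; curl F = (-y, x + y - 3*z, 6*x - z)

d omega = sum_{i<j} (∂f_j/∂x_i - ∂f_i/∂x_j) dx_i ∧ dx_j. Under the identification (dy ∧ dz, dz ∧ dx, dx ∧ dy) ↔ (e_x, e_y, e_z), the coefficients are exactly the components of curl F. Compute:
  ∂R/∂y - ∂Q/∂z = (0) - (y) = -y
  ∂P/∂z - ∂R/∂x = (x + y) - (3*z) = x + y - 3*z
  ∂Q/∂x - ∂P/∂y = (6*x) - (z) = 6*x - z.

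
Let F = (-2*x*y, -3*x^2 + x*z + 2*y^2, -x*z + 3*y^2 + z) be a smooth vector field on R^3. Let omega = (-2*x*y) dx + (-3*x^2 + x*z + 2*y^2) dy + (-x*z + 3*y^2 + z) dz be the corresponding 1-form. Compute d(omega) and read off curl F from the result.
d(omega) = (-x + 6*y) dy ∧ dz + (z) dz ∧ dx + (-4*x + z) dx ∧ dy; curl F = (-x + 6*y, z, -4*x + z)

d omega = sum_{i<j} (∂f_j/∂x_i - ∂f_i/∂x_j) dx_i ∧ dx_j. Under the identification (dy ∧ dz, dz ∧ dx, dx ∧ dy) ↔ (e_x, e_y, e_z), the coefficients are exactly the components of curl F. Compute:
  ∂R/∂y - ∂Q/∂z = (6*y) - (x) = -x + 6*y
  ∂P/∂z - ∂R/∂x = (0) - (-z) = z
  ∂Q/∂x - ∂P/∂y = (-6*x + z) - (-2*x) = -4*x + z.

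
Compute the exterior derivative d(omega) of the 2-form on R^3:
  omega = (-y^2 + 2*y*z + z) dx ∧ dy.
d(omega) = (2*y + 1) dx ∧ dy ∧ dz

For a 2-form omega = sum_{i<j} g_{ij} dx_i ∧ dx_j, the exterior derivative is
  d(omega) = sum_{i<j} d(g_{ij}) ∧ dx_i ∧ dx_j = sum_{i<j, k} (∂g_{ij}/∂x_k) dx_k ∧ dx_i ∧ dx_j.
Expand each term, using dx_k ∧ dx_i ∧ dx_j = sgn(permutation) dx_{(a)} ∧ dx_{(b)} ∧ dx_{(c)} with (a < b < c) sorted:
  d(-y^2 + 2*y*z + z) includes (∂/∂z)(-y^2 + 2*y*z + z) dz = (2*y + 1) dz, which multiplied by dx ∧ dy gives (2*y + 1) dx ∧ dy ∧ dz
Collecting like 3-forms: d(omega) = (2*y + 1) dx ∧ dy ∧ dz.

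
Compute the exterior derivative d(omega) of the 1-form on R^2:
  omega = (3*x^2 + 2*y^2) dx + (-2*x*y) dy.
d(omega) = (-6*y) dx ∧ dy

For a 1-form omega = sum_i f_i dx_i, the exterior derivative is
  d(omega) = sum_{i < j} (∂f_j/∂x_i - ∂f_i/∂x_j) dx_i ∧ dx_j.
  coefficient of dx ∧ dy: ∂f_2/∂x - ∂f_1/∂y = ∂(-2*x*y)/∂x - ∂(3*x^2 + 2*y^2)/∂y = -6*y
Assembling: d(omega) = (-6*y) dx ∧ dy.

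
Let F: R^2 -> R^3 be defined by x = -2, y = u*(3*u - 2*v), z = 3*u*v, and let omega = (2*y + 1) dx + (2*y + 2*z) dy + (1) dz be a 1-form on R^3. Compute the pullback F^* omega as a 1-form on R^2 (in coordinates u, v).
F^* omega = (36*u^3 - 4*u*v^2 + 3*v) du + (u*(-12*u^2 - 4*u*v + 3)) dv

Using F^*(f dg) = (f ∘ F) d(g ∘ F), substitute each coordinate x_i by F_i(u, v) in f_i, and replace dx_i by d F_i = (∂F_i/∂u) du + (∂F_i/∂v) dv.
  For the x component: f_1(F) = 6*u^2 - 4*u*v + 1; d F_1 = (0) du + (0) dv
  For the y component: f_2(F) = 2*u*(3*u + v); d F_2 = (6*u - 2*v) du + (-2*u) dv
  For the z component: f_3(F) = 1; d F_3 = (3*v) du + (3*u) dv
Combining and collecting du, dv coefficients:
  coeff of du: 36*u^3 - 4*u*v^2 + 3*v
  coeff of dv: u*(-12*u^2 - 4*u*v + 3)
F^* omega = (36*u^3 - 4*u*v^2 + 3*v) du + (u*(-12*u^2 - 4*u*v + 3)) dv.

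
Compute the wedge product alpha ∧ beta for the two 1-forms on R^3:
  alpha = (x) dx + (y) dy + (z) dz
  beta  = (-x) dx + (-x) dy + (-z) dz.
alpha ∧ beta = (x*(-x + y)) dx ∧ dy + (z*(x - y)) dy ∧ dz

Distribute the wedge, using dx_i ∧ dx_j = -dx_j ∧ dx_i and dx_i ∧ dx_i = 0. For each pair (i, j) with i < j, the coefficient of dx_i ∧ dx_j in alpha ∧ beta is (alpha_i * beta_j - alpha_j * beta_i). Collecting: alpha ∧ beta = (x*(-x + y)) dx ∧ dy + (z*(x - y)) dy ∧ dz.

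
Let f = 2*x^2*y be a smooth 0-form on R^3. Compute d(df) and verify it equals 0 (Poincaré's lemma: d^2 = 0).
d(df) = 0

Step 1: df = sum_i (∂f/∂x_i) dx_i = (4*x*y) dx + (2*x^2) dy + (0) dz.
Step 2: Apply d again. Using the 1-form formula, the coefficient of dx ∧ dy in d(df) is ∂^2 f/∂x ∂y - ∂^2 f/∂y ∂x = (4*x) - (4*x) = 0 (equality of mixed partials for smooth f).
Similarly for dx ∧ dz and dy ∧ dz — all coefficients vanish. So d(df) = 0.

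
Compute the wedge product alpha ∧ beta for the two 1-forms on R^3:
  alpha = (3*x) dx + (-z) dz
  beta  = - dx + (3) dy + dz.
alpha ∧ beta = (9*x) dx ∧ dy + (3*x - z) dx ∧ dz + (3*z) dy ∧ dz

Distribute the wedge, using dx_i ∧ dx_j = -dx_j ∧ dx_i and dx_i ∧ dx_i = 0. For each pair (i, j) with i < j, the coefficient of dx_i ∧ dx_j in alpha ∧ beta is (alpha_i * beta_j - alpha_j * beta_i). Collecting: alpha ∧ beta = (9*x) dx ∧ dy + (3*x - z) dx ∧ dz + (3*z) dy ∧ dz.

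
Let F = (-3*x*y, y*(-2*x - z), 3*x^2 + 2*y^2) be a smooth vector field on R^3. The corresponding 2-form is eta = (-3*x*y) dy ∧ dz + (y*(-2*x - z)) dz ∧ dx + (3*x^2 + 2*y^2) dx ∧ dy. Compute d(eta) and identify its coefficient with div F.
d(eta) = (-2*x - 3*y - z) dx ∧ dy ∧ dz; div F = -2*x - 3*y - z

For a 2-form in R^3 of the form above, applying d gives a 3-form with coefficient ∂P/∂x + ∂Q/∂y + ∂R/∂z:
  ∂P/∂x = -3*y
  ∂Q/∂y = -2*x - z
  ∂R/∂z = 0
Sum = -2*x - 3*y - z, which is exactly div F.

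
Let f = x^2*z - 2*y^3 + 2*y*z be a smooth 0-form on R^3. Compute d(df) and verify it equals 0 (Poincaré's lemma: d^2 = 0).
d(df) = 0

Step 1: df = sum_i (∂f/∂x_i) dx_i = (2*x*z) dx + (-6*y^2 + 2*z) dy + (x^2 + 2*y) dz.
Step 2: Apply d again. Using the 1-form formula, the coefficient of dx ∧ dy in d(df) is ∂^2 f/∂x ∂y - ∂^2 f/∂y ∂x = (0) - (0) = 0 (equality of mixed partials for smooth f).
Similarly for dx ∧ dz and dy ∧ dz — all coefficients vanish. So d(df) = 0.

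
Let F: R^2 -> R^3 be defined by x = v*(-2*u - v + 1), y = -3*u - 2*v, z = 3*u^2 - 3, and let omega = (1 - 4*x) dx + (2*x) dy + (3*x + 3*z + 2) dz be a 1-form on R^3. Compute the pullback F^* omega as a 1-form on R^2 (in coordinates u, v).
F^* omega = (54*u^3 - 36*u^2*v - 34*u*v^2 + 30*u*v - 42*u - 8*v^3 + 14*v^2 - 8*v) du + (-16*u^2*v - 24*u*v^2 + 24*u*v - 2*u - 8*v^3 + 16*v^2 - 10*v + 1) dv

Using F^*(f dg) = (f ∘ F) d(g ∘ F), substitute each coordinate x_i by F_i(u, v) in f_i, and replace dx_i by d F_i = (∂F_i/∂u) du + (∂F_i/∂v) dv.
  For the x component: f_1(F) = 8*u*v + 4*v^2 - 4*v + 1; d F_1 = (-2*v) du + (-2*u - 2*v + 1) dv
  For the y component: f_2(F) = 2*v*(-2*u - v + 1); d F_2 = (-3) du + (-2) dv
  For the z component: f_3(F) = 9*u^2 - 6*u*v - 3*v^2 + 3*v - 7; d F_3 = (6*u) du + (0) dv
Combining and collecting du, dv coefficients:
  coeff of du: 54*u^3 - 36*u^2*v - 34*u*v^2 + 30*u*v - 42*u - 8*v^3 + 14*v^2 - 8*v
  coeff of dv: -16*u^2*v - 24*u*v^2 + 24*u*v - 2*u - 8*v^3 + 16*v^2 - 10*v + 1
F^* omega = (54*u^3 - 36*u^2*v - 34*u*v^2 + 30*u*v - 42*u - 8*v^3 + 14*v^2 - 8*v) du + (-16*u^2*v - 24*u*v^2 + 24*u*v - 2*u - 8*v^3 + 16*v^2 - 10*v + 1) dv.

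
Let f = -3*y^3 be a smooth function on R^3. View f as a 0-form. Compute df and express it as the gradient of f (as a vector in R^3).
df = (0) dx + (-9*y^2) dy + (0) dz; grad f = (0, -9*y^2, 0)

For a 0-form f, d f = (∂f/∂x) dx + (∂f/∂y) dy + (∂f/∂z) dz. The components of the vector representation are exactly the entries of grad f in Cartesian coordinates:
  ∂f/∂x = 0
  ∂f/∂y = -9*y^2
  ∂f/∂z = 0.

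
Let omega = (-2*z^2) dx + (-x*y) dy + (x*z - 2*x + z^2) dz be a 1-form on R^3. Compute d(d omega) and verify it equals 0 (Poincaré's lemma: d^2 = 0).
d(d omega) = 0

Step 1: d omega = sum_{i<j} (∂f_j/∂x_i - ∂f_i/∂x_j) dx_i ∧ dx_j:
  coeff of dx ∧ dy: -y
  coeff of dx ∧ dz: 5*z - 2
  coeff of dy ∧ dz: 0
Step 2: Apply d again to each 2-form coefficient. The only possible 3-form in R^3 is dx ∧ dy ∧ dz, with coefficient
  ∂(coeff of dy∧dz)/∂x - ∂(coeff of dx∧dz)/∂y + ∂(coeff of dx∧dy)/∂z
  = ∂/∂x (0) - ∂/∂y (5*z - 2) + ∂/∂z (-y).
Each of these terms simplifies to sums of mixed partials that cancel in pairs. The result is 0 (by equality of mixed partials for smooth functions — Schwarz / Clairaut).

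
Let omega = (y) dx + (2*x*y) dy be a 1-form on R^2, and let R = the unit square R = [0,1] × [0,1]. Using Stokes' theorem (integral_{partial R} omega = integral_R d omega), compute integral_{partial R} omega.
integral_(partial R) omega = 0

Stokes: integral_partial_R omega = integral_R d omega with d omega = (∂Q/∂x - ∂P/∂y) dx ∧ dy.
  ∂Q/∂x = 2*y
  ∂P/∂y = 1
  integrand = ∂Q/∂x - ∂P/∂y = 2*y - 1.
Integrating over R: integral_0^1 integral_0^1 (2*y - 1) dx dy = 0.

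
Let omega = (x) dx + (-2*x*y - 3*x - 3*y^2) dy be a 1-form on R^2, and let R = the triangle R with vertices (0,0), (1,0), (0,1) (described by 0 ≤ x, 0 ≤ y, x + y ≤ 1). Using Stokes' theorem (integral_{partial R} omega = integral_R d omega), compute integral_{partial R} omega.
integral_(partial R) omega = -11/6

Stokes: integral_partial_R omega = integral_R d omega with d omega = (∂Q/∂x - ∂P/∂y) dx ∧ dy.
  ∂Q/∂x = -2*y - 3
  ∂P/∂y = 0
  integrand = ∂Q/∂x - ∂P/∂y = -2*y - 3.
Integrating over R: integral_0^1 integral_0^{1-x} (-2*y - 3) dy dx = -11/6.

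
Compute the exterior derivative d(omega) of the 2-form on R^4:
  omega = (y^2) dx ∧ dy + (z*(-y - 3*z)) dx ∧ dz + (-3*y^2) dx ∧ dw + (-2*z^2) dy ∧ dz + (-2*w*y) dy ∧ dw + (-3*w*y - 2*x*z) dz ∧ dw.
d(omega) = (z) dx ∧ dy ∧ dz + (6*y) dx ∧ dy ∧ dw + (-2*z) dx ∧ dz ∧ dw + (-3*w) dy ∧ dz ∧ dw

For a 2-form omega = sum_{i<j} g_{ij} dx_i ∧ dx_j, the exterior derivative is
  d(omega) = sum_{i<j} d(g_{ij}) ∧ dx_i ∧ dx_j = sum_{i<j, k} (∂g_{ij}/∂x_k) dx_k ∧ dx_i ∧ dx_j.
Expand each term, using dx_k ∧ dx_i ∧ dx_j = sgn(permutation) dx_{(a)} ∧ dx_{(b)} ∧ dx_{(c)} with (a < b < c) sorted:
  d(z*(-y - 3*z)) includes (∂/∂y)(z*(-y - 3*z)) dy = (-z) dy, which multiplied by dx ∧ dz gives (z) dx ∧ dy ∧ dz
  d(-3*y^2) includes (∂/∂y)(-3*y^2) dy = (-6*y) dy, which multiplied by dx ∧ dw gives (6*y) dx ∧ dy ∧ dw
  d(-3*w*y - 2*x*z) includes (∂/∂x)(-3*w*y - 2*x*z) dx = (-2*z) dx, which multiplied by dz ∧ dw gives (-2*z) dx ∧ dz ∧ dw
  d(-3*w*y - 2*x*z) includes (∂/∂y)(-3*w*y - 2*x*z) dy = (-3*w) dy, which multiplied by dz ∧ dw gives (-3*w) dy ∧ dz ∧ dw
Collecting like 3-forms: d(omega) = (z) dx ∧ dy ∧ dz + (6*y) dx ∧ dy ∧ dw + (-2*z) dx ∧ dz ∧ dw + (-3*w) dy ∧ dz ∧ dw.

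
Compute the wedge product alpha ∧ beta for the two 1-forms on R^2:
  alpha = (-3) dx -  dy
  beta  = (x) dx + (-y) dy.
alpha ∧ beta = (x + 3*y) dx ∧ dy

Distribute the wedge, using dx_i ∧ dx_j = -dx_j ∧ dx_i and dx_i ∧ dx_i = 0. For each pair (i, j) with i < j, the coefficient of dx_i ∧ dx_j in alpha ∧ beta is (alpha_i * beta_j - alpha_j * beta_i). Collecting: alpha ∧ beta = (x + 3*y) dx ∧ dy.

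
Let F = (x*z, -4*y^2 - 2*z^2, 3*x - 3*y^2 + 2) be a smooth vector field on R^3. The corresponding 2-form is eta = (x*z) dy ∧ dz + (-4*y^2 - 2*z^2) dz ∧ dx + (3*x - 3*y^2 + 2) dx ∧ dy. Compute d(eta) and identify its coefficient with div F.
d(eta) = (-8*y + z) dx ∧ dy ∧ dz; div F = -8*y + z

For a 2-form in R^3 of the form above, applying d gives a 3-form with coefficient ∂P/∂x + ∂Q/∂y + ∂R/∂z:
  ∂P/∂x = z
  ∂Q/∂y = -8*y
  ∂R/∂z = 0
Sum = -8*y + z, which is exactly div F.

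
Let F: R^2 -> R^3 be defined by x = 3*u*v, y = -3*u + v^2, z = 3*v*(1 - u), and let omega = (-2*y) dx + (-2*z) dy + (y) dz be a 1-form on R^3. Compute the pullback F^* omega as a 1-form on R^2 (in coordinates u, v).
F^* omega = (9*v*(u - v^2 + 2)) du + (27*u^2 + 3*u*v^2 - 9*u - 9*v^2) dv

Using F^*(f dg) = (f ∘ F) d(g ∘ F), substitute each coordinate x_i by F_i(u, v) in f_i, and replace dx_i by d F_i = (∂F_i/∂u) du + (∂F_i/∂v) dv.
  For the x component: f_1(F) = 6*u - 2*v^2; d F_1 = (3*v) du + (3*u) dv
  For the y component: f_2(F) = 6*v*(u - 1); d F_2 = (-3) du + (2*v) dv
  For the z component: f_3(F) = -3*u + v^2; d F_3 = (-3*v) du + (3 - 3*u) dv
Combining and collecting du, dv coefficients:
  coeff of du: 9*v*(u - v^2 + 2)
  coeff of dv: 27*u^2 + 3*u*v^2 - 9*u - 9*v^2
F^* omega = (9*v*(u - v^2 + 2)) du + (27*u^2 + 3*u*v^2 - 9*u - 9*v^2) dv.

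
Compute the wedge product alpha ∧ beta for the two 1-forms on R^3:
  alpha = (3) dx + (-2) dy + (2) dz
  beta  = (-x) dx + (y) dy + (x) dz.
alpha ∧ beta = (-2*x + 3*y) dx ∧ dy + (5*x) dx ∧ dz + (-2*x - 2*y) dy ∧ dz

Distribute the wedge, using dx_i ∧ dx_j = -dx_j ∧ dx_i and dx_i ∧ dx_i = 0. For each pair (i, j) with i < j, the coefficient of dx_i ∧ dx_j in alpha ∧ beta is (alpha_i * beta_j - alpha_j * beta_i). Collecting: alpha ∧ beta = (-2*x + 3*y) dx ∧ dy + (5*x) dx ∧ dz + (-2*x - 2*y) dy ∧ dz.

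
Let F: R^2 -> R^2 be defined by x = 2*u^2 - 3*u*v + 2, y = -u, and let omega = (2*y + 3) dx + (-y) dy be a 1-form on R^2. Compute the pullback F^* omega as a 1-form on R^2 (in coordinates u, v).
F^* omega = (-8*u^2 + 6*u*v + 11*u - 9*v) du + (3*u*(2*u - 3)) dv

Using F^*(f dg) = (f ∘ F) d(g ∘ F), substitute each coordinate x_i by F_i(u, v) in f_i, and replace dx_i by d F_i = (∂F_i/∂u) du + (∂F_i/∂v) dv.
  For the x component: f_1(F) = 3 - 2*u; d F_1 = (4*u - 3*v) du + (-3*u) dv
  For the y component: f_2(F) = u; d F_2 = (-1) du + (0) dv
Combining and collecting du, dv coefficients:
  coeff of du: -8*u^2 + 6*u*v + 11*u - 9*v
  coeff of dv: 3*u*(2*u - 3)
F^* omega = (-8*u^2 + 6*u*v + 11*u - 9*v) du + (3*u*(2*u - 3)) dv.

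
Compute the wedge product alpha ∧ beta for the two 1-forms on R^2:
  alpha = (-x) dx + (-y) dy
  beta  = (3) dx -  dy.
alpha ∧ beta = (x + 3*y) dx ∧ dy

Distribute the wedge, using dx_i ∧ dx_j = -dx_j ∧ dx_i and dx_i ∧ dx_i = 0. For each pair (i, j) with i < j, the coefficient of dx_i ∧ dx_j in alpha ∧ beta is (alpha_i * beta_j - alpha_j * beta_i). Collecting: alpha ∧ beta = (x + 3*y) dx ∧ dy.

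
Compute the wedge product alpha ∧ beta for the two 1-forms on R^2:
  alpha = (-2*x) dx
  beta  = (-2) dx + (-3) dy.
alpha ∧ beta = (6*x) dx ∧ dy

Distribute the wedge, using dx_i ∧ dx_j = -dx_j ∧ dx_i and dx_i ∧ dx_i = 0. For each pair (i, j) with i < j, the coefficient of dx_i ∧ dx_j in alpha ∧ beta is (alpha_i * beta_j - alpha_j * beta_i). Collecting: alpha ∧ beta = (6*x) dx ∧ dy.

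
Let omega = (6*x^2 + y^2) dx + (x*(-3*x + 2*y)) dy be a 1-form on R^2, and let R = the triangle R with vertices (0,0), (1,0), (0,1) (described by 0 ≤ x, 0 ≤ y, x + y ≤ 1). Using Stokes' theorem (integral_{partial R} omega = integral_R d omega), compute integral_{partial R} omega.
integral_(partial R) omega = -1

Stokes: integral_partial_R omega = integral_R d omega with d omega = (∂Q/∂x - ∂P/∂y) dx ∧ dy.
  ∂Q/∂x = -6*x + 2*y
  ∂P/∂y = 2*y
  integrand = ∂Q/∂x - ∂P/∂y = -6*x.
Integrating over R: integral_0^1 integral_0^{1-x} (-6*x) dy dx = -1.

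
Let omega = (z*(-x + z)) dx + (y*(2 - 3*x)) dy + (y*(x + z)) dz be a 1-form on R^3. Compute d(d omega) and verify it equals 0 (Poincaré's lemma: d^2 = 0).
d(d omega) = 0

Step 1: d omega = sum_{i<j} (∂f_j/∂x_i - ∂f_i/∂x_j) dx_i ∧ dx_j:
  coeff of dx ∧ dy: -3*y
  coeff of dx ∧ dz: x + y - 2*z
  coeff of dy ∧ dz: x + z
Step 2: Apply d again to each 2-form coefficient. The only possible 3-form in R^3 is dx ∧ dy ∧ dz, with coefficient
  ∂(coeff of dy∧dz)/∂x - ∂(coeff of dx∧dz)/∂y + ∂(coeff of dx∧dy)/∂z
  = ∂/∂x (x + z) - ∂/∂y (x + y - 2*z) + ∂/∂z (-3*y).
Each of these terms simplifies to sums of mixed partials that cancel in pairs. The result is 0 (by equality of mixed partials for smooth functions — Schwarz / Clairaut).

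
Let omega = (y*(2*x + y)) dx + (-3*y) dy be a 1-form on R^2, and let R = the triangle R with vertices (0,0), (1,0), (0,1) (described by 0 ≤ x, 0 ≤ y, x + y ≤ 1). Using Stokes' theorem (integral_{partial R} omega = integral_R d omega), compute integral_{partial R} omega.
integral_(partial R) omega = -2/3

Stokes: integral_partial_R omega = integral_R d omega with d omega = (∂Q/∂x - ∂P/∂y) dx ∧ dy.
  ∂Q/∂x = 0
  ∂P/∂y = 2*x + 2*y
  integrand = ∂Q/∂x - ∂P/∂y = -2*x - 2*y.
Integrating over R: integral_0^1 integral_0^{1-x} (-2*x - 2*y) dy dx = -2/3.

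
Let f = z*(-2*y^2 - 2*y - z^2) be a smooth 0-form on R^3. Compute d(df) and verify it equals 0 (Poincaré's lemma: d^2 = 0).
d(df) = 0

Step 1: df = sum_i (∂f/∂x_i) dx_i = (0) dx + (2*z*(-2*y - 1)) dy + (-2*y^2 - 2*y - 3*z^2) dz.
Step 2: Apply d again. Using the 1-form formula, the coefficient of dx ∧ dy in d(df) is ∂^2 f/∂x ∂y - ∂^2 f/∂y ∂x = (0) - (0) = 0 (equality of mixed partials for smooth f).
Similarly for dx ∧ dz and dy ∧ dz — all coefficients vanish. So d(df) = 0.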